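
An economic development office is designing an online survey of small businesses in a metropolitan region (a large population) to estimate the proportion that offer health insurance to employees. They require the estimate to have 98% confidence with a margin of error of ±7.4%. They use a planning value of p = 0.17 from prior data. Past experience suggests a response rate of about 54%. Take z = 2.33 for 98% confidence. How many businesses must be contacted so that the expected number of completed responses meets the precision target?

Completed interviews needed: n₀ = 2.33² × 0.1411 / 0.074² ≈ 139.89 → 140.
At a 54% response rate, contacts needed = 140 / 0.54 ≈ 259.26 → 260.

260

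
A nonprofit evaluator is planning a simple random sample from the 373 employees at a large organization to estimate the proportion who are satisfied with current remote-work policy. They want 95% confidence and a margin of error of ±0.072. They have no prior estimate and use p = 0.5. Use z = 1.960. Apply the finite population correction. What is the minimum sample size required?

Unadjusted: n₀ = 1.960² × 0.50 × 0.50 / 0.072² ≈ 185.26, so n₀ = 186.
Finite population correction with N = 373: n = n₀ / (1 + (n₀−1)/N) = 186 / (1 + 185/373) = 186 / 1.4960 ≈ 124.33.
Rounding up, n = 125.

125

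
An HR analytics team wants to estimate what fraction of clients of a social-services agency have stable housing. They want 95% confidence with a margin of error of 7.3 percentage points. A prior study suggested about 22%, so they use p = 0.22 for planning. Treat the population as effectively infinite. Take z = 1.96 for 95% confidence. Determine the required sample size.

124

With p = 0.22, p(1−p) = 0.1716.
n = z²·p(1−p)/E² = 1.96² × 0.1716 / 0.073² = 3.8416 × 0.1716 / 0.005329 ≈ 123.70.
Rounding up gives n = 124.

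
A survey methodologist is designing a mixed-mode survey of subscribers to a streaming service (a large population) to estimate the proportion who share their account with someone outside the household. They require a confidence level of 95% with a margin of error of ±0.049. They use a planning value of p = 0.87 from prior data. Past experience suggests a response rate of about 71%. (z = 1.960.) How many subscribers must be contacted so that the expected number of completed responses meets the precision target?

255

Completed interviews needed: n₀ = 1.960² × 0.1131 / 0.049² ≈ 180.96 → 181.
At a 71% response rate, contacts needed = 181 / 0.71 ≈ 254.93 → 255.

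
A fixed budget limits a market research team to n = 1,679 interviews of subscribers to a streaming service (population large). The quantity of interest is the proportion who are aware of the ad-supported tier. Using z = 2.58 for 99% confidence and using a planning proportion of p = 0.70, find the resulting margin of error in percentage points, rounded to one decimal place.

SE(p̂) = √[p(1−p)/n] = √[0.2100/1679] = 0.01118.
E = z × SE = 2.58 × 0.01118 = 0.02885, or 2.9 percentage points.

2.9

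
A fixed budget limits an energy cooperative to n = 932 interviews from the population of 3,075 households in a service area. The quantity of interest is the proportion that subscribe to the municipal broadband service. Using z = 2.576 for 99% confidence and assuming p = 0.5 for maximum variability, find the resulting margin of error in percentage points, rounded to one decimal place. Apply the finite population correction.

Finite-population factor: (N−n)/(N−1) = (3075−932)/(3075−1) = 0.6971.
SE(p̂) = √[p(1−p)/n · (N−n)/(N−1)] = √[0.2500/932 × 0.6971] = 0.01367.
E = z × SE = 2.576 × 0.01367 = 0.03523 ≈ 3.5 percentage points.

3.5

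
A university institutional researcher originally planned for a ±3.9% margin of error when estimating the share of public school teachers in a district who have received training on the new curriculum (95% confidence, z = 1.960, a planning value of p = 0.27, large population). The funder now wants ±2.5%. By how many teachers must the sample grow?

At ±3.9%: n = 1.960² × 0.1971 / 0.039² ≈ 497.82 → 498.
At ±2.5%: n = 1.960² × 0.1971 / 0.025² ≈ 1211.49 → 1212.
Additional respondents: 1212 − 498 = 714.

714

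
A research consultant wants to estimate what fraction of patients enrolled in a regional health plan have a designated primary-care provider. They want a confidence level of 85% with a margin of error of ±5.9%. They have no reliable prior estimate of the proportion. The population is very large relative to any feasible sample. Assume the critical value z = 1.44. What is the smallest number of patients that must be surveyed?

149

With no prior estimate, use p = 0.5, giving p(1−p) = 0.25.
n = z²·p(1−p)/E² = 1.44² × 0.2500 / 0.059² = 2.0736 × 0.2500 / 0.003481 ≈ 148.92.
Rounding up gives n = 149.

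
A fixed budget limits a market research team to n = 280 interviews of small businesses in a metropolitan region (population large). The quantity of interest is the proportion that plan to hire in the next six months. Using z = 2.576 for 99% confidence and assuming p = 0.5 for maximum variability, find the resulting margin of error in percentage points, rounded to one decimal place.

7.7

SE(p̂) = √[p(1−p)/n] = √[0.2500/280] = 0.02988.
E = z × SE = 2.576 × 0.02988 = 0.07697, or 7.7 percentage points.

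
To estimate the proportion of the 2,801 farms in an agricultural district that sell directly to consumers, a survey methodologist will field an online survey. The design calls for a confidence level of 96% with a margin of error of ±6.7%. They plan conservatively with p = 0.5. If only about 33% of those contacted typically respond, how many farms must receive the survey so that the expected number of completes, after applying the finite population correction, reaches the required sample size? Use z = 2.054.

Completed interviews needed (unadjusted): n₀ = 2.054² × 0.2500 / 0.067² ≈ 234.96 → 235.
FPC for N = 2,801: n = 235 / (1 + 234/2801) = 235 / 1.0835 ≈ 216.88 → 217.
At a 33% response rate, contacts needed = 217 / 0.33 ≈ 657.58 → 658.

658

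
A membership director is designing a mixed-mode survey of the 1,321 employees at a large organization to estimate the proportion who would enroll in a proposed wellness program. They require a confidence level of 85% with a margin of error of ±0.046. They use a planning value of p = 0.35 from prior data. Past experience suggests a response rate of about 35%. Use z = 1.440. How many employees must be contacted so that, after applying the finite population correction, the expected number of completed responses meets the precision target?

Completed interviews needed (unadjusted): n₀ = 1.440² × 0.2275 / 0.046² ≈ 222.94 → 223.
FPC for N = 1,321: n = 223 / (1 + 222/1321) = 223 / 1.1681 ≈ 190.92 → 191.
At a 35% response rate, contacts needed = 191 / 0.35 ≈ 545.71 → 546.

546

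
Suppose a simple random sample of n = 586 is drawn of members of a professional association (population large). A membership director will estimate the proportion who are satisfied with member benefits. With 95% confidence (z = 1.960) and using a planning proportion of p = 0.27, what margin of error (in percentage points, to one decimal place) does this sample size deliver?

3.6

SE(p̂) = √[p(1−p)/n] = √[0.1971/586] = 0.01834.
E = z × SE = 1.960 × 0.01834 = 0.03595, or 3.6 percentage points.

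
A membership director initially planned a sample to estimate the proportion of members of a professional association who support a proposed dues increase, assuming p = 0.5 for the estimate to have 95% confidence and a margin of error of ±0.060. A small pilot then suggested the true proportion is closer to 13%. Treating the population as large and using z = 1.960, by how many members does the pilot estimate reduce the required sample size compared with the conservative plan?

146

Conservative (p = 0.5): n = 1.960² × 0.25 / 0.060² ≈ 266.78 → 267.
Using p = 0.13: p(1−p) = 0.1131, so n = 1.960² × 0.1131 / 0.060² ≈ 120.69 → 121.
Reduction: 267 − 121 = 146.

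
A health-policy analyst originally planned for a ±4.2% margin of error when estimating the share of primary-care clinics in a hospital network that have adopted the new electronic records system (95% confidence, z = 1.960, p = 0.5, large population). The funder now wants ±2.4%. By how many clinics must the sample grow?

At ±4.2%: n = 1.960² × 0.2500 / 0.042² ≈ 544.44 → 545.
At ±2.4%: n = 1.960² × 0.2500 / 0.024² ≈ 1667.36 → 1668.
Additional respondents: 1668 − 545 = 1123.

1123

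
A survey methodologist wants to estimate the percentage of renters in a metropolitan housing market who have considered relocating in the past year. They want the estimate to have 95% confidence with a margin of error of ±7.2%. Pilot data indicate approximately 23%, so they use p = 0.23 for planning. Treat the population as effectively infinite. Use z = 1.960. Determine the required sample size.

132

With p = 0.23, p(1−p) = 0.1771.
n = z²·p(1−p)/E² = 1.960² × 0.1771 / 0.072² = 3.8416 × 0.1771 / 0.005184 ≈ 131.24.
Rounding up gives n = 132.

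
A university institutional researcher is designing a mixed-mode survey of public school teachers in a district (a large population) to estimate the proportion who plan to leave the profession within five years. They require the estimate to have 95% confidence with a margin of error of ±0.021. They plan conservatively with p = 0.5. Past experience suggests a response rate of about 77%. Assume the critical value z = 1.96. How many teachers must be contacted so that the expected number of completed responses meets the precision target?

2829

Completed interviews needed: n₀ = 1.96² × 0.2500 / 0.021² ≈ 2177.78 → 2178.
At a 77% response rate, contacts needed = 2178 / 0.77 ≈ 2828.57 → 2829.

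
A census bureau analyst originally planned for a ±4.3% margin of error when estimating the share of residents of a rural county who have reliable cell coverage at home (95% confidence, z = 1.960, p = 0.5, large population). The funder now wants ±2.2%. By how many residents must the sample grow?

At ±4.3%: n = 1.960² × 0.2500 / 0.043² ≈ 519.42 → 520.
At ±2.2%: n = 1.960² × 0.2500 / 0.022² ≈ 1984.30 → 1985.
Additional respondents: 1985 − 520 = 1465.

1465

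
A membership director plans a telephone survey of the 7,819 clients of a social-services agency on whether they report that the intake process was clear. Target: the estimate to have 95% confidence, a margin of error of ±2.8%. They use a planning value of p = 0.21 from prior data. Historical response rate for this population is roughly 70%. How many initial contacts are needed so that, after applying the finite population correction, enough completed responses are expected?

For 95% confidence, z = 1.960.
Completed interviews needed (unadjusted): n₀ = 1.960² × 0.1659 / 0.028² ≈ 812.91 → 813.
FPC for N = 7,819: n = 813 / (1 + 812/7819) = 813 / 1.1038 ≈ 736.51 → 737.
At a 70% response rate, contacts needed = 737 / 0.70 ≈ 1052.86 → 1053.

1053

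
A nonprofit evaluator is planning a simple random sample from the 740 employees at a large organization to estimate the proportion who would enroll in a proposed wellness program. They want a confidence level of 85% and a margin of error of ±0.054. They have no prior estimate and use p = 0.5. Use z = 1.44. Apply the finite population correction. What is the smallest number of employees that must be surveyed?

144

Unadjusted: n₀ = 1.44² × 0.50 × 0.50 / 0.054² ≈ 177.78, so n₀ = 178.
Finite population correction with N = 740: n = n₀ / (1 + (n₀−1)/N) = 178 / (1 + 177/740) = 178 / 1.2392 ≈ 143.64.
Rounding up, n = 144.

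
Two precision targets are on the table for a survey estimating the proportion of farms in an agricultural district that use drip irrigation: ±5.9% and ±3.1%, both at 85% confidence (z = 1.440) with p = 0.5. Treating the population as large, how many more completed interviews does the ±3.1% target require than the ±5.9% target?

391

At ±5.9%: n = 1.440² × 0.2500 / 0.059² ≈ 148.92 → 149.
At ±3.1%: n = 1.440² × 0.2500 / 0.031² ≈ 539.44 → 540.
Additional respondents: 540 − 149 = 391.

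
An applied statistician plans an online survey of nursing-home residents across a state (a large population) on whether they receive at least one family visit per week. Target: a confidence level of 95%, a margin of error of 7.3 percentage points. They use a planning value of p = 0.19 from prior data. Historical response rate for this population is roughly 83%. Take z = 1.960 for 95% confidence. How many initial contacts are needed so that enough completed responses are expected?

Completed interviews needed: n₀ = 1.960² × 0.1539 / 0.073² ≈ 110.94 → 111.
At an 83% response rate, contacts needed = 111 / 0.83 ≈ 133.73 → 134.

134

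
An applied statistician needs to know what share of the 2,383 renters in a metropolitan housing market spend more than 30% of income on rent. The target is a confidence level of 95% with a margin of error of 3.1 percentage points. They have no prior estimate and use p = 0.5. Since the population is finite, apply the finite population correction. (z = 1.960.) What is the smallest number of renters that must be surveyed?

705

Unadjusted: n₀ = 1.960² × 0.50 × 0.50 / 0.031² ≈ 999.38, so n₀ = 1000.
Finite population correction with N = 2,383: n = n₀ / (1 + (n₀−1)/N) = 1000 / (1 + 999/2383) = 1000 / 1.4192 ≈ 704.61.
Rounding up, n = 705.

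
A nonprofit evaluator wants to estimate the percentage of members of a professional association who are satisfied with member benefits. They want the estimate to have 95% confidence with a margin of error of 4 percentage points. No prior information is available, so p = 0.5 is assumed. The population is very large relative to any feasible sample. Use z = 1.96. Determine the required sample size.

601

With p = 0.5, p(1−p) = 0.25.
n = z²·p(1−p)/E² = 1.96² × 0.2500 / 0.040² = 3.8416 × 0.2500 / 0.001600 ≈ 600.25.
Rounding up gives n = 601.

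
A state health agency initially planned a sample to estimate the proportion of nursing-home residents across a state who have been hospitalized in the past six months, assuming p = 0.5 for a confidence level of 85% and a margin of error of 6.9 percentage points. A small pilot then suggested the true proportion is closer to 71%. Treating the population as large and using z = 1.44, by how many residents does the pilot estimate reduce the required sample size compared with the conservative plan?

Conservative (p = 0.5): n = 1.44² × 0.25 / 0.069² ≈ 108.88 → 109.
Using p = 0.71: p(1−p) = 0.2059, so n = 1.44² × 0.2059 / 0.069² ≈ 89.68 → 90.
Reduction: 109 − 90 = 19.

19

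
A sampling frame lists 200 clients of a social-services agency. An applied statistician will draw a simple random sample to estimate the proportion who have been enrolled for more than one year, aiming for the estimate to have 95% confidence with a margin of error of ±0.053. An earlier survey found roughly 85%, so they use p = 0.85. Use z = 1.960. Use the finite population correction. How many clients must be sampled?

Unadjusted: n₀ = 1.960² × 0.85 × 0.15 / 0.053² ≈ 174.37, so n₀ = 175.
Finite population correction with N = 200: n = n₀ / (1 + (n₀−1)/N) = 175 / (1 + 174/200) = 175 / 1.8700 ≈ 93.58.
Rounding up, n = 94.

94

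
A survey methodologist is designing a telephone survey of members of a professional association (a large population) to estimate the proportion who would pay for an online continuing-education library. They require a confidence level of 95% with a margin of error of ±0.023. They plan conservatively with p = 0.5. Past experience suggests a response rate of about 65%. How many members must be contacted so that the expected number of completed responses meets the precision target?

2794

For 95% confidence, z = 1.960.
Completed interviews needed: n₀ = 1.960² × 0.2500 / 0.023² ≈ 1815.50 → 1816.
At a 65% response rate, contacts needed = 1816 / 0.65 ≈ 2793.85 → 2794.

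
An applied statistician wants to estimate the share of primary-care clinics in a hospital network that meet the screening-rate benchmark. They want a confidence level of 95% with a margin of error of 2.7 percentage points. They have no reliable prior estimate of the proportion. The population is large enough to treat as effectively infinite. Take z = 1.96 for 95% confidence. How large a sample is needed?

1318

With no prior estimate, use p = 0.5, giving p(1−p) = 0.25.
n = z²·p(1−p)/E² = 1.96² × 0.2500 / 0.027² = 3.8416 × 0.2500 / 0.000729 ≈ 1317.42.
Rounding up gives n = 1318.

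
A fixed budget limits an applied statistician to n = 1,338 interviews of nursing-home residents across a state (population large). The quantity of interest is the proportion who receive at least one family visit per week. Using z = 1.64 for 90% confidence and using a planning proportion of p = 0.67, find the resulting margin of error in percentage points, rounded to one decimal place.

2.1

SE(p̂) = √[p(1−p)/n] = √[0.2211/1338] = 0.01285.
E = z × SE = 1.64 × 0.01285 = 0.02108, or 2.1 percentage points.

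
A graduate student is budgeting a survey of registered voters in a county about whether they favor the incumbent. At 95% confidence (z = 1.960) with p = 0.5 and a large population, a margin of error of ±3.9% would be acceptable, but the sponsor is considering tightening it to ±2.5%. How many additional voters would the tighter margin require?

At ±3.9%: n = 1.960² × 0.2500 / 0.039² ≈ 631.43 → 632.
At ±2.5%: n = 1.960² × 0.2500 / 0.025² ≈ 1536.64 → 1537.
Additional respondents: 1537 − 632 = 905.

905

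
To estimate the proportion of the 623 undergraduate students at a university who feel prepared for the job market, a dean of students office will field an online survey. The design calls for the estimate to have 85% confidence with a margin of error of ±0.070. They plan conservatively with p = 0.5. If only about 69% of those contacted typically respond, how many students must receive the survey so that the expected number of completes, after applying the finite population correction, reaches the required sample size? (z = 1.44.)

Completed interviews needed (unadjusted): n₀ = 1.44² × 0.2500 / 0.070² ≈ 105.80 → 106.
FPC for N = 623: n = 106 / (1 + 105/623) = 106 / 1.1685 ≈ 90.71 → 91.
At a 69% response rate, contacts needed = 91 / 0.69 ≈ 131.88 → 132.

132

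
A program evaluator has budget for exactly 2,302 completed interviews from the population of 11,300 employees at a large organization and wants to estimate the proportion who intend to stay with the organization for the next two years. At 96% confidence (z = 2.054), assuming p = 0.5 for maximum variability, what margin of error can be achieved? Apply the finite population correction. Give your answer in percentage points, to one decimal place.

Finite-population factor: (N−n)/(N−1) = (11300−2302)/(11300−1) = 0.7964.
SE(p̂) = √[p(1−p)/n · (N−n)/(N−1)] = √[0.2500/2302 × 0.7964] = 0.00930.
E = z × SE = 2.054 × 0.00930 = 0.01910 ≈ 1.9 percentage points.

1.9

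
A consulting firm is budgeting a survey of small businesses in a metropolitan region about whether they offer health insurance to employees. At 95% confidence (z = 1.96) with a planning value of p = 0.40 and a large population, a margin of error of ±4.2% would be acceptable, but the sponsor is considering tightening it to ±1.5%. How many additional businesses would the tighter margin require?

3575

At ±4.2%: n = 1.96² × 0.2400 / 0.042² ≈ 522.67 → 523.
At ±1.5%: n = 1.96² × 0.2400 / 0.015² ≈ 4097.71 → 4098.
Additional respondents: 4098 − 523 = 3575.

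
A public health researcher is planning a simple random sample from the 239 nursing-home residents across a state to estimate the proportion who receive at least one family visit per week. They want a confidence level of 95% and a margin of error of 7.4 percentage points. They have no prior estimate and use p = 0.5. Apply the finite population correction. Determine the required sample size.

102

For 95% confidence, z = 1.960.
Unadjusted: n₀ = 1.960² × 0.50 × 0.50 / 0.074² ≈ 175.38, so n₀ = 176.
Finite population correction with N = 239: n = n₀ / (1 + (n₀−1)/N) = 176 / (1 + 175/239) = 176 / 1.7322 ≈ 101.60.
Rounding up, n = 102.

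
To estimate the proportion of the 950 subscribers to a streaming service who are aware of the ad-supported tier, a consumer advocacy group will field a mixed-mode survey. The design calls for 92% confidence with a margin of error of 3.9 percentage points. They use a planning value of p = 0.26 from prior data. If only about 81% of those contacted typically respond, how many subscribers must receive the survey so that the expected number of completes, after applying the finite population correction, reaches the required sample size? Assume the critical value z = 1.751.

Completed interviews needed (unadjusted): n₀ = 1.751² × 0.1924 / 0.039² ≈ 387.84 → 388.
FPC for N = 950: n = 388 / (1 + 387/950) = 388 / 1.4074 ≈ 275.69 → 276.
At an 81% response rate, contacts needed = 276 / 0.81 ≈ 340.74 → 341.

341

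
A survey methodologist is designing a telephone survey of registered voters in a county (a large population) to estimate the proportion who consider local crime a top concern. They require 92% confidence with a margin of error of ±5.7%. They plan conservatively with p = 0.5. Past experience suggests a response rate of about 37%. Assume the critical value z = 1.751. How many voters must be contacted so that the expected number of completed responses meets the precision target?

Completed interviews needed: n₀ = 1.751² × 0.2500 / 0.057² ≈ 235.92 → 236.
At a 37% response rate, contacts needed = 236 / 0.37 ≈ 637.84 → 638.

638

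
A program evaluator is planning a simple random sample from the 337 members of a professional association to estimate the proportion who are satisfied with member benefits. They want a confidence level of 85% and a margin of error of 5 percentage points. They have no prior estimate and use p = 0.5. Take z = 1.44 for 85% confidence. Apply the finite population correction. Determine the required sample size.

Unadjusted: n₀ = 1.44² × 0.50 × 0.50 / 0.050² ≈ 207.36, so n₀ = 208.
Finite population correction with N = 337: n = n₀ / (1 + (n₀−1)/N) = 208 / (1 + 207/337) = 208 / 1.6142 ≈ 128.85.
Rounding up, n = 129.

129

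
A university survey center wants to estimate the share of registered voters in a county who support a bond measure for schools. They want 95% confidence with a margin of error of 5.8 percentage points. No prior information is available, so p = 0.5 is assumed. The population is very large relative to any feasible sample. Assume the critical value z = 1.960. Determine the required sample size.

286

With p = 0.5, p(1−p) = 0.25.
n = z²·p(1−p)/E² = 1.960² × 0.2500 / 0.058² = 3.8416 × 0.2500 / 0.003364 ≈ 285.49.
Rounding up gives n = 286.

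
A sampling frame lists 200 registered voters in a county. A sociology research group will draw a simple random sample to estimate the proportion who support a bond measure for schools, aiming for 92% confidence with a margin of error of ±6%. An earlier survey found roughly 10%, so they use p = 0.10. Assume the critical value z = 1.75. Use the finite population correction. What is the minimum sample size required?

Unadjusted: n₀ = 1.75² × 0.10 × 0.90 / 0.060² ≈ 76.56, so n₀ = 77.
Finite population correction with N = 200: n = n₀ / (1 + (n₀−1)/N) = 77 / (1 + 76/200) = 77 / 1.3800 ≈ 55.80.
Rounding up, n = 56.

56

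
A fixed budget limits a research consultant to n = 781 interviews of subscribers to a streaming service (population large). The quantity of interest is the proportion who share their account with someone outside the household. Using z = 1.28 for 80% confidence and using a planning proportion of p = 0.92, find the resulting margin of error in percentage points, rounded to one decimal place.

1.2

SE(p̂) = √[p(1−p)/n] = √[0.0736/781] = 0.00971.
E = z × SE = 1.28 × 0.00971 = 0.01243, or 1.2 percentage points.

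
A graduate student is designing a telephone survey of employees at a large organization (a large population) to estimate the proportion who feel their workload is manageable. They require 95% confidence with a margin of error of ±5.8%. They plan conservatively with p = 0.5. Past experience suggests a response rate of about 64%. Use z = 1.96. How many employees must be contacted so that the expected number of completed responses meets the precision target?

447

Completed interviews needed: n₀ = 1.96² × 0.2500 / 0.058² ≈ 285.49 → 286.
At a 64% response rate, contacts needed = 286 / 0.64 ≈ 446.88 → 447.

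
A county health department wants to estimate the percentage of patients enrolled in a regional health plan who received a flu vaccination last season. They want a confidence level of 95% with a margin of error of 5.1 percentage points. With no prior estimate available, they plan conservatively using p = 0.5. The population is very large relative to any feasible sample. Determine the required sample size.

370

For 95% confidence, z = 1.96.
With p = 0.5, p(1−p) = 0.25.
n = z²·p(1−p)/E² = 1.96² × 0.2500 / 0.051² = 3.8416 × 0.2500 / 0.002601 ≈ 369.24.
Rounding up gives n = 370.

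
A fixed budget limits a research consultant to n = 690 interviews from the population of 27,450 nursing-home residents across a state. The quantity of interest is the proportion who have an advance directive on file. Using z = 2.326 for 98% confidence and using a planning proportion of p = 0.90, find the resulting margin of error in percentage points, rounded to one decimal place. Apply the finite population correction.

Finite-population factor: (N−n)/(N−1) = (27450−690)/(27450−1) = 0.9749.
SE(p̂) = √[p(1−p)/n · (N−n)/(N−1)] = √[0.0900/690 × 0.9749] = 0.01128.
E = z × SE = 2.326 × 0.01128 = 0.02623 ≈ 2.6 percentage points.

2.6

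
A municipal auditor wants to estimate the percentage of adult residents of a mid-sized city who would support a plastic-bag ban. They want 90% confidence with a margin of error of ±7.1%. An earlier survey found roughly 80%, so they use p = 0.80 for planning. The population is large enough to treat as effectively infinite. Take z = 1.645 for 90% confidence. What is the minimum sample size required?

With p = 0.80, p(1−p) = 0.1600.
n = z²·p(1−p)/E² = 1.645² × 0.1600 / 0.071² = 2.7060 × 0.1600 / 0.005041 ≈ 85.89.
Rounding up gives n = 86.

86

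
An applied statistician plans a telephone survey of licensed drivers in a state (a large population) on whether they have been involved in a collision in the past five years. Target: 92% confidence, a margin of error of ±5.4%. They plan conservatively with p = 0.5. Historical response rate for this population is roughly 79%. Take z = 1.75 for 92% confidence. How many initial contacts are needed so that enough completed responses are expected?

333

Completed interviews needed: n₀ = 1.75² × 0.2500 / 0.054² ≈ 262.56 → 263.
At a 79% response rate, contacts needed = 263 / 0.79 ≈ 332.91 → 333.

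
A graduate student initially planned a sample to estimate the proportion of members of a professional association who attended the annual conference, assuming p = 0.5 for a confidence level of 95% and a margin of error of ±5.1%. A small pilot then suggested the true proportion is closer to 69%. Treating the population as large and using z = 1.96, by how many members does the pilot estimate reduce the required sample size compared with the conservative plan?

54

Conservative (p = 0.5): n = 1.96² × 0.25 / 0.051² ≈ 369.24 → 370.
Using p = 0.69: p(1−p) = 0.2139, so n = 1.96² × 0.2139 / 0.051² ≈ 315.92 → 316.
Reduction: 370 − 316 = 54.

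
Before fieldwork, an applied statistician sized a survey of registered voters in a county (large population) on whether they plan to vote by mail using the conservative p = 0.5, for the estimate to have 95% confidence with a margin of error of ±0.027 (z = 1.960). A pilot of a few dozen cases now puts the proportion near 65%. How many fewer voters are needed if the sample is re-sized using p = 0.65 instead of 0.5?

119

Conservative (p = 0.5): n = 1.960² × 0.25 / 0.027² ≈ 1317.42 → 1318.
Using p = 0.65: p(1−p) = 0.2275, so n = 1.960² × 0.2275 / 0.027² ≈ 1198.85 → 1199.
Reduction: 1318 − 1199 = 119.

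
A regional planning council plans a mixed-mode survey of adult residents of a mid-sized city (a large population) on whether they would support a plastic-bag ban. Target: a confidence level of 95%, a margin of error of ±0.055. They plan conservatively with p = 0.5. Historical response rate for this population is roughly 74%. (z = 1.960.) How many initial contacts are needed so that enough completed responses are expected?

Completed interviews needed: n₀ = 1.960² × 0.2500 / 0.055² ≈ 317.49 → 318.
At a 74% response rate, contacts needed = 318 / 0.74 ≈ 429.73 → 430.

430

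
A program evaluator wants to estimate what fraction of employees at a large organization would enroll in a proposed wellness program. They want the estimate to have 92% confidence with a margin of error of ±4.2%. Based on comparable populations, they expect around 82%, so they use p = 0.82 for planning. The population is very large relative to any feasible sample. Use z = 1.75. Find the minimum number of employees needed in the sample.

With p = 0.82, p(1−p) = 0.1476.
n = z²·p(1−p)/E² = 1.75² × 0.1476 / 0.042² = 3.0625 × 0.1476 / 0.001764 ≈ 256.25.
Rounding up gives n = 257.

257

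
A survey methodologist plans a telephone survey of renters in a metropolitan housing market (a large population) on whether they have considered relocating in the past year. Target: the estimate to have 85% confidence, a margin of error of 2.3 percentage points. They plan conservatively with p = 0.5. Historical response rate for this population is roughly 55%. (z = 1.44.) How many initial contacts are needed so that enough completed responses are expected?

Completed interviews needed: n₀ = 1.44² × 0.2500 / 0.023² ≈ 979.96 → 980.
At a 55% response rate, contacts needed = 980 / 0.55 ≈ 1781.82 → 1782.

1782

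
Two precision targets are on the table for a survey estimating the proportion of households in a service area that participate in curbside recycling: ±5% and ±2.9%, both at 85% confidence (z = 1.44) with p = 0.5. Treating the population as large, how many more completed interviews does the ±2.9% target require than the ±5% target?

At ±5%: n = 1.44² × 0.2500 / 0.050² ≈ 207.36 → 208.
At ±2.9%: n = 1.44² × 0.2500 / 0.029² ≈ 616.41 → 617.
Additional respondents: 617 − 208 = 409.

409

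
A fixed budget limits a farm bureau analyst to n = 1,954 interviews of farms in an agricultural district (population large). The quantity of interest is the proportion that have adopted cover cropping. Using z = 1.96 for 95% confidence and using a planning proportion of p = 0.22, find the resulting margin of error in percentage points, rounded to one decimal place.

1.8

SE(p̂) = √[p(1−p)/n] = √[0.1716/1954] = 0.00937.
E = z × SE = 1.96 × 0.00937 = 0.01837, or 1.8 percentage points.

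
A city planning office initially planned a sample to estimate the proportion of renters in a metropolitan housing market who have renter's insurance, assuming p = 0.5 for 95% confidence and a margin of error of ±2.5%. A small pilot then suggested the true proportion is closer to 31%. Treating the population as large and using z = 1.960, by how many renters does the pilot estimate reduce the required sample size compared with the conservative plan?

222

Conservative (p = 0.5): n = 1.960² × 0.25 / 0.025² ≈ 1536.64 → 1537.
Using p = 0.31: p(1−p) = 0.2139, so n = 1.960² × 0.2139 / 0.025² ≈ 1314.75 → 1315.
Reduction: 1537 − 1315 = 222.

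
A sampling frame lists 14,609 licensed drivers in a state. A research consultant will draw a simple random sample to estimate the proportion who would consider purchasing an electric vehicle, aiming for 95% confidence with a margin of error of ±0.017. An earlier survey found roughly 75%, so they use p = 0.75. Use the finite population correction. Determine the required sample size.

For 95% confidence, z = 1.96.
Unadjusted: n₀ = 1.96² × 0.75 × 0.25 / 0.017² ≈ 2492.39, so n₀ = 2493.
Finite population correction with N = 14,609: n = n₀ / (1 + (n₀−1)/N) = 2493 / (1 + 2492/14609) = 2493 / 1.1706 ≈ 2129.71.
Rounding up, n = 2130.

2130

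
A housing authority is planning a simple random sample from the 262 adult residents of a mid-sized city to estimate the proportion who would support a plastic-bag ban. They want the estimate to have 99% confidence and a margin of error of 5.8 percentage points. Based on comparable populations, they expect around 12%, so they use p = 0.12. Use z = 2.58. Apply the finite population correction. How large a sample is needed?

117

Unadjusted: n₀ = 2.58² × 0.12 × 0.88 / 0.058² ≈ 208.95, so n₀ = 209.
Finite population correction with N = 262: n = n₀ / (1 + (n₀−1)/N) = 209 / (1 + 208/262) = 209 / 1.7939 ≈ 116.51.
Rounding up, n = 117.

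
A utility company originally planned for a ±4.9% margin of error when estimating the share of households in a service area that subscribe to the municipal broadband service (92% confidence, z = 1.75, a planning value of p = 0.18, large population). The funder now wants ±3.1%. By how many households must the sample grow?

At ±4.9%: n = 1.75² × 0.1476 / 0.049² ≈ 188.27 → 189.
At ±3.1%: n = 1.75² × 0.1476 / 0.031² ≈ 470.37 → 471.
Additional respondents: 471 − 189 = 282.

282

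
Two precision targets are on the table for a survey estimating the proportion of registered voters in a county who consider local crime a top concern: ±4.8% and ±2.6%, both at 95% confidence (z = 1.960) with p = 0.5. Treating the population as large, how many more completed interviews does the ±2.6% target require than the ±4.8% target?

1004

At ±4.8%: n = 1.960² × 0.2500 / 0.048² ≈ 416.84 → 417.
At ±2.6%: n = 1.960² × 0.2500 / 0.026² ≈ 1420.71 → 1421.
Additional respondents: 1421 − 417 = 1004.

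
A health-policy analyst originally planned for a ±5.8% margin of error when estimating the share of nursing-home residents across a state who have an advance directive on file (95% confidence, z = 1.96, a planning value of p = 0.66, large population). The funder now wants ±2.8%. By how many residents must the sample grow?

At ±5.8%: n = 1.96² × 0.2244 / 0.058² ≈ 256.26 → 257.
At ±2.8%: n = 1.96² × 0.2244 / 0.028² ≈ 1099.56 → 1100.
Additional respondents: 1100 − 257 = 843.

843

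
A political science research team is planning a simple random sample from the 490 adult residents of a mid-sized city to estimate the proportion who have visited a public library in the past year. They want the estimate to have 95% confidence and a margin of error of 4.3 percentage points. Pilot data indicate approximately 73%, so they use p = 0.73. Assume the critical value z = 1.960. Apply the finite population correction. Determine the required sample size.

224

Unadjusted: n₀ = 1.960² × 0.73 × 0.27 / 0.043² ≈ 409.51, so n₀ = 410.
Finite population correction with N = 490: n = n₀ / (1 + (n₀−1)/N) = 410 / (1 + 409/490) = 410 / 1.8347 ≈ 223.47.
Rounding up, n = 224.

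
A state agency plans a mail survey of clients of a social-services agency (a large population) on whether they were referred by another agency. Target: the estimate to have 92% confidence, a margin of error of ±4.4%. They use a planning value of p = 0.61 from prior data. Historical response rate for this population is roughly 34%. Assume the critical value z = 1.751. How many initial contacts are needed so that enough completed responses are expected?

Completed interviews needed: n₀ = 1.751² × 0.2379 / 0.044² ≈ 376.76 → 377.
At a 34% response rate, contacts needed = 377 / 0.34 ≈ 1108.82 → 1109.

1109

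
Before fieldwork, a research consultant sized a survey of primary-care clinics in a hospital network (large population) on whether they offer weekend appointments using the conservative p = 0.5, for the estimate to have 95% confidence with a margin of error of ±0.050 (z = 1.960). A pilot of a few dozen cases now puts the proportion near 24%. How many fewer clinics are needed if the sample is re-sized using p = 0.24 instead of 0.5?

104

Conservative (p = 0.5): n = 1.960² × 0.25 / 0.050² ≈ 384.16 → 385.
Using p = 0.24: p(1−p) = 0.1824, so n = 1.960² × 0.1824 / 0.050² ≈ 280.28 → 281.
Reduction: 385 − 281 = 104.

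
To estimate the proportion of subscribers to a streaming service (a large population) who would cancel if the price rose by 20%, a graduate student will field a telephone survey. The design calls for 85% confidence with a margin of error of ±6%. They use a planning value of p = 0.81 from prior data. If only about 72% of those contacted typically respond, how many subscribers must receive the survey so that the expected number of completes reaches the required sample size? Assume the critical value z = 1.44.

Completed interviews needed: n₀ = 1.44² × 0.1539 / 0.060² ≈ 88.65 → 89.
At a 72% response rate, contacts needed = 89 / 0.72 ≈ 123.61 → 124.

124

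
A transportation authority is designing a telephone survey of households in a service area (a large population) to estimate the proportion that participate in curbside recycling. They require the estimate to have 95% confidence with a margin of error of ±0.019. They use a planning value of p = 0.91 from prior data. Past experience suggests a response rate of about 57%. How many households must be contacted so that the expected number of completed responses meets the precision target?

For 95% confidence, z = 1.960.
Completed interviews needed: n₀ = 1.960² × 0.0819 / 0.019² ≈ 871.54 → 872.
At a 57% response rate, contacts needed = 872 / 0.57 ≈ 1529.82 → 1530.

1530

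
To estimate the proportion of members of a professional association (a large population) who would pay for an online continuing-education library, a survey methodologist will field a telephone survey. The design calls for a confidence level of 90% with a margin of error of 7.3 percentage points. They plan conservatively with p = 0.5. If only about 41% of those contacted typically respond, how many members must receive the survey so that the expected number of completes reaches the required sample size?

310

For 90% confidence, z = 1.645.
Completed interviews needed: n₀ = 1.645² × 0.2500 / 0.073² ≈ 126.95 → 127.
At a 41% response rate, contacts needed = 127 / 0.41 ≈ 309.76 → 310.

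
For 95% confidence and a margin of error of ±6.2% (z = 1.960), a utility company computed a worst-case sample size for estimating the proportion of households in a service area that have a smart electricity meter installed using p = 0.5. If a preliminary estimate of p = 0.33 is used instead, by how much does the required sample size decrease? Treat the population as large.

Conservative (p = 0.5): n = 1.960² × 0.25 / 0.062² ≈ 249.84 → 250.
Using p = 0.33: p(1−p) = 0.2211, so n = 1.960² × 0.2211 / 0.062² ≈ 220.96 → 221.
Reduction: 250 − 221 = 29.

29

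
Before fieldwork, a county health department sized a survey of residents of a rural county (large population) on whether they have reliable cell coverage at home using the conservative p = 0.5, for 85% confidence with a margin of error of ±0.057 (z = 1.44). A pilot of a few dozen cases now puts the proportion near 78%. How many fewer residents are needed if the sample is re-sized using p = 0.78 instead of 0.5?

Conservative (p = 0.5): n = 1.44² × 0.25 / 0.057² ≈ 159.56 → 160.
Using p = 0.78: p(1−p) = 0.1716, so n = 1.44² × 0.1716 / 0.057² ≈ 109.52 → 110.
Reduction: 160 − 110 = 50.

50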